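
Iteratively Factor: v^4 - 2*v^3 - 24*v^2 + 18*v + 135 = (v + 3)*(v^3 - 5*v^2 - 9*v + 45) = (v + 3)^2*(v^2 - 8*v + 15) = (v - 3)*(v + 3)^2*(v - 5)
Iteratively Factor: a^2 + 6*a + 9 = (a + 3)*(a + 3)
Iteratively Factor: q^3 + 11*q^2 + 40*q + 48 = (q + 4)*(q^2 + 7*q + 12) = (q + 3)*(q + 4)*(q + 4)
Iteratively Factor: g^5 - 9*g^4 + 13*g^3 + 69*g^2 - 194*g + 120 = (g - 4)*(g^4 - 5*g^3 - 7*g^2 + 41*g - 30) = (g - 5)*(g - 4)*(g^3 - 7*g + 6) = (g - 5)*(g - 4)*(g - 2)*(g^2 + 2*g - 3) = (g - 5)*(g - 4)*(g - 2)*(g + 3)*(g - 1)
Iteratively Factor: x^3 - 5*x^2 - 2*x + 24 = (x - 3)*(x^2 - 2*x - 8) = (x - 3)*(x + 2)*(x - 4)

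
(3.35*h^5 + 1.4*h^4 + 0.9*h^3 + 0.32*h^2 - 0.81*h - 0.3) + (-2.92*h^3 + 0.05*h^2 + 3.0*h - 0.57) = 3.35*h^5 + 1.4*h^4 - 2.02*h^3 + 0.37*h^2 + 2.19*h - 0.87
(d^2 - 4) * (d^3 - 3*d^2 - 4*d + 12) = d^5 - 3*d^4 - 8*d^3 + 24*d^2 + 16*d - 48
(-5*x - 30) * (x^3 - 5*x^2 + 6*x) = -5*x^4 - 5*x^3 + 120*x^2 - 180*x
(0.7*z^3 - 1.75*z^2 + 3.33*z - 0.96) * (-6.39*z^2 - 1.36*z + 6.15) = -4.473*z^5 + 10.2305*z^4 - 14.5937*z^3 - 9.1569*z^2 + 21.7851*z - 5.904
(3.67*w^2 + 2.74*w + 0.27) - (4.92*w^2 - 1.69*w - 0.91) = -1.25*w^2 + 4.43*w + 1.18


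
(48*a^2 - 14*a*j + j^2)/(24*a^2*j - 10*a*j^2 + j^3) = (8*a - j)/(j*(4*a - j))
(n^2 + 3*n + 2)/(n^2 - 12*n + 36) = (n^2 + 3*n + 2)/(n^2 - 12*n + 36)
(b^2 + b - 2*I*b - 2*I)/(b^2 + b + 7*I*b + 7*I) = (b - 2*I)/(b + 7*I)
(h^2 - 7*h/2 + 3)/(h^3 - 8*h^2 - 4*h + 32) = (h - 3/2)/(h^2 - 6*h - 16)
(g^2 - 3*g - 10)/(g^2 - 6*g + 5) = (g + 2)/(g - 1)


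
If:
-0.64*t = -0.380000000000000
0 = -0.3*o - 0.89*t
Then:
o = -1.76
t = 0.59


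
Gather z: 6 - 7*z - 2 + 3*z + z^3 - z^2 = z^3 - z^2 - 4*z + 4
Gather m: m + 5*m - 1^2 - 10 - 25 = 6*m - 36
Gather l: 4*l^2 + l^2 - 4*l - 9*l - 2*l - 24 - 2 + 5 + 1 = 5*l^2 - 15*l - 20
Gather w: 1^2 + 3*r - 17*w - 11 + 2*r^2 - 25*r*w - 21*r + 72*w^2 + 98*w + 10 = 2*r^2 - 18*r + 72*w^2 + w*(81 - 25*r)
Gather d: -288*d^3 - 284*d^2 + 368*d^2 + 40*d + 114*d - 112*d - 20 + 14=-288*d^3 + 84*d^2 + 42*d - 6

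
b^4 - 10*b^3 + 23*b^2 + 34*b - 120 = (b - 5)*(b - 4)*(b - 3)*(b + 2)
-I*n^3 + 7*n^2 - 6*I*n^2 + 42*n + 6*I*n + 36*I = (n + 6)*(n + 6*I)*(-I*n + 1)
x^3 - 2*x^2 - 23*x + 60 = (x - 4)*(x - 3)*(x + 5)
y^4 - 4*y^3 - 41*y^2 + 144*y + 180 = (y - 6)*(y - 5)*(y + 1)*(y + 6)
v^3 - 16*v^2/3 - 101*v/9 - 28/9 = (v - 7)*(v + 1/3)*(v + 4/3)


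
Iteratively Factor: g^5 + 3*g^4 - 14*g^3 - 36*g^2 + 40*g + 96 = (g + 2)*(g^4 + g^3 - 16*g^2 - 4*g + 48) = (g - 2)*(g + 2)*(g^3 + 3*g^2 - 10*g - 24) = (g - 2)*(g + 2)*(g + 4)*(g^2 - g - 6) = (g - 2)*(g + 2)^2*(g + 4)*(g - 3)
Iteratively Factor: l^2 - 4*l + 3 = (l - 1)*(l - 3)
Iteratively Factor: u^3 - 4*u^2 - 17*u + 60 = (u + 4)*(u^2 - 8*u + 15) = (u - 3)*(u + 4)*(u - 5)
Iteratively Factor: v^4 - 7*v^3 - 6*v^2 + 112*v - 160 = (v - 5)*(v^3 - 2*v^2 - 16*v + 32) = (v - 5)*(v + 4)*(v^2 - 6*v + 8) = (v - 5)*(v - 4)*(v + 4)*(v - 2)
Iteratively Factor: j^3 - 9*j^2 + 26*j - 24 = (j - 4)*(j^2 - 5*j + 6) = (j - 4)*(j - 3)*(j - 2)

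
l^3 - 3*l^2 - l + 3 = (l - 3)*(l - 1)*(l + 1)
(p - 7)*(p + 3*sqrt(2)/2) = p^2 - 7*p + 3*sqrt(2)*p/2 - 21*sqrt(2)/2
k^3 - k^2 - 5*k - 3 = (k - 3)*(k + 1)^2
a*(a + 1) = a^2 + a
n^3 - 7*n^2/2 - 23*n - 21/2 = (n - 7)*(n + 1/2)*(n + 3)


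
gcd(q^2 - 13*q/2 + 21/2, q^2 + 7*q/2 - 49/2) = q - 7/2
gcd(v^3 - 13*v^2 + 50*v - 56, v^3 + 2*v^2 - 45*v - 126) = v - 7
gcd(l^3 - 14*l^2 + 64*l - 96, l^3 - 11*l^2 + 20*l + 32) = l - 4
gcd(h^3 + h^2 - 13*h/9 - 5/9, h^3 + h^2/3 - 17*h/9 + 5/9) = h^2 + 2*h/3 - 5/3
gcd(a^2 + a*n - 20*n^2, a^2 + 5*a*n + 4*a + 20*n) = a + 5*n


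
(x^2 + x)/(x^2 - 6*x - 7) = x/(x - 7)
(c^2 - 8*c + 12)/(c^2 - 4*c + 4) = (c - 6)/(c - 2)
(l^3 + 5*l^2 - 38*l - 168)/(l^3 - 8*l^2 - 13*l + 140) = (l^2 + l - 42)/(l^2 - 12*l + 35)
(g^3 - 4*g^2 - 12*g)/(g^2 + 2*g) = g - 6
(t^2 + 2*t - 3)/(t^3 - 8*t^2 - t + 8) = (t + 3)/(t^2 - 7*t - 8)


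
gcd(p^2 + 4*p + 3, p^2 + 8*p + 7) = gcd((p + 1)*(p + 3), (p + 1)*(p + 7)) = p + 1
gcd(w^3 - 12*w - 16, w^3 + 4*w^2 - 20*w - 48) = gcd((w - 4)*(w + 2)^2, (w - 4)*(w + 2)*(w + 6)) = w^2 - 2*w - 8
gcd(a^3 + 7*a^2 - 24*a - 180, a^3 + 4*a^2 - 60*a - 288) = a^2 + 12*a + 36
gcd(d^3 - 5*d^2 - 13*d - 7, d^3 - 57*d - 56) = d + 1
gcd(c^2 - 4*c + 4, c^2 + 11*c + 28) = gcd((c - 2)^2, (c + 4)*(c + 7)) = 1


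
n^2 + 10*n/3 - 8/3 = (n - 2/3)*(n + 4)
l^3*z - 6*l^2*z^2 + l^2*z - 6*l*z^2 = l*(l - 6*z)*(l*z + z)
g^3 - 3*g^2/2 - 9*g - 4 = (g - 4)*(g + 1/2)*(g + 2)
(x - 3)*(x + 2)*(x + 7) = x^3 + 6*x^2 - 13*x - 42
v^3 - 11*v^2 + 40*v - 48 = (v - 4)^2*(v - 3)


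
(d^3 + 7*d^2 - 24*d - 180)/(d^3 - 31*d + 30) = (d + 6)/(d - 1)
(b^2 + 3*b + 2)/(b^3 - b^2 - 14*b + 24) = (b^2 + 3*b + 2)/(b^3 - b^2 - 14*b + 24)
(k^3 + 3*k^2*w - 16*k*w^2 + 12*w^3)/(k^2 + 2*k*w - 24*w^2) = (-k^2 + 3*k*w - 2*w^2)/(-k + 4*w)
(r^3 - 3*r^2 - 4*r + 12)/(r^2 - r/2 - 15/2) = 2*(r^2 - 4)/(2*r + 5)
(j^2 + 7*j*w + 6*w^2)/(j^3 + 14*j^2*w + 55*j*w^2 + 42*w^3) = 1/(j + 7*w)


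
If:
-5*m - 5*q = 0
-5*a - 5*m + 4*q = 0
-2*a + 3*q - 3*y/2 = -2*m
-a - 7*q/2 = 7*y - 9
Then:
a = -486/205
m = 54/41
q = -54/41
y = 468/205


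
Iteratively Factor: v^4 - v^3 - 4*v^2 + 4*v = (v + 2)*(v^3 - 3*v^2 + 2*v) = (v - 1)*(v + 2)*(v^2 - 2*v) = (v - 2)*(v - 1)*(v + 2)*(v)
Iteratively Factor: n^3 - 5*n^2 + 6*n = (n - 2)*(n^2 - 3*n) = (n - 3)*(n - 2)*(n)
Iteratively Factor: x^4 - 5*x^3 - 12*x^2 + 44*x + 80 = (x + 2)*(x^3 - 7*x^2 + 2*x + 40) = (x - 4)*(x + 2)*(x^2 - 3*x - 10) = (x - 4)*(x + 2)^2*(x - 5)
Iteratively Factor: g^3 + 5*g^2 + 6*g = (g + 2)*(g^2 + 3*g) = (g + 2)*(g + 3)*(g)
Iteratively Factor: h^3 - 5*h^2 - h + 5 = (h - 1)*(h^2 - 4*h - 5) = (h - 5)*(h - 1)*(h + 1)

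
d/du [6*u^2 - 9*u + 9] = 12*u - 9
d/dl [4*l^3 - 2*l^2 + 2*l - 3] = 12*l^2 - 4*l + 2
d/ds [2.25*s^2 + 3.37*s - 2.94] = 4.5*s + 3.37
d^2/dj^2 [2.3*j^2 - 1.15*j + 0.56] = 4.60000000000000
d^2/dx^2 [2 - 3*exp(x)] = -3*exp(x)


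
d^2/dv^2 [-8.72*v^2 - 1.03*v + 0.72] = -17.4400000000000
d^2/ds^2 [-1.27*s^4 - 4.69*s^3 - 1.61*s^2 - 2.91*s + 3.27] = -15.24*s^2 - 28.14*s - 3.22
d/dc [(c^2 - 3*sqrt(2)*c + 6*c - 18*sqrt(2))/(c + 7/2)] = 2*(2*c^2 + 14*c + 15*sqrt(2) + 42)/(4*c^2 + 28*c + 49)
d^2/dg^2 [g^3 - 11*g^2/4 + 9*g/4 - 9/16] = 6*g - 11/2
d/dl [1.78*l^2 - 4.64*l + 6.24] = 3.56*l - 4.64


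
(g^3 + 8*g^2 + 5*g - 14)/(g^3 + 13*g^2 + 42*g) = (g^2 + g - 2)/(g*(g + 6))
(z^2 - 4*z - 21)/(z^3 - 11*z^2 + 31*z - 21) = (z + 3)/(z^2 - 4*z + 3)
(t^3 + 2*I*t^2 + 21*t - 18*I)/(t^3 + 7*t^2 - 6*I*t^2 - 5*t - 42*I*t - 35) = (t^2 + 3*I*t + 18)/(t^2 + t*(7 - 5*I) - 35*I)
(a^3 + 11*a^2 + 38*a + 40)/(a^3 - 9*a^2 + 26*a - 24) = (a^3 + 11*a^2 + 38*a + 40)/(a^3 - 9*a^2 + 26*a - 24)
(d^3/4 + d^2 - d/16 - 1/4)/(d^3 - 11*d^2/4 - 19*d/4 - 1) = (-4*d^3 - 16*d^2 + d + 4)/(4*(-4*d^3 + 11*d^2 + 19*d + 4))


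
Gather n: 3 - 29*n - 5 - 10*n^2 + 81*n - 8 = -10*n^2 + 52*n - 10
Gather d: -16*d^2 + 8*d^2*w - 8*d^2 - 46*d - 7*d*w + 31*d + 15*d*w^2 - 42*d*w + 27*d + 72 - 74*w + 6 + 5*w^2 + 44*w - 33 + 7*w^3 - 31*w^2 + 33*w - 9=d^2*(8*w - 24) + d*(15*w^2 - 49*w + 12) + 7*w^3 - 26*w^2 + 3*w + 36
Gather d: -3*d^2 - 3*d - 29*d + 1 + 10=-3*d^2 - 32*d + 11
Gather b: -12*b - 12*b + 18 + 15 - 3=30 - 24*b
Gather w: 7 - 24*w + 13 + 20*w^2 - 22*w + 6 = 20*w^2 - 46*w + 26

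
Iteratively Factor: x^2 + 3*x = (x + 3)*(x)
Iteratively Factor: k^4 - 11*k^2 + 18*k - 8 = (k - 2)*(k^3 + 2*k^2 - 7*k + 4) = (k - 2)*(k - 1)*(k^2 + 3*k - 4) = (k - 2)*(k - 1)*(k + 4)*(k - 1)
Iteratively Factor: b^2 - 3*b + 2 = (b - 2)*(b - 1)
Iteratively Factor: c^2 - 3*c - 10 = (c + 2)*(c - 5)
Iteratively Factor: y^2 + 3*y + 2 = (y + 1)*(y + 2)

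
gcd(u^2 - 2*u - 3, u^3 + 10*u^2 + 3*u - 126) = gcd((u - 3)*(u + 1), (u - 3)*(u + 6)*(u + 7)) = u - 3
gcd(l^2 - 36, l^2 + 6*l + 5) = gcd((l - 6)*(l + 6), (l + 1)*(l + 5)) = 1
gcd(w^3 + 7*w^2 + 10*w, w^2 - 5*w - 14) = w + 2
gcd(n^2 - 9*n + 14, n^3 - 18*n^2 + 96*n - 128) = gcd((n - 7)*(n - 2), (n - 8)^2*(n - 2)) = n - 2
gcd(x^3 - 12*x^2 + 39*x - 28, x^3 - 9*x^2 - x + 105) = x - 7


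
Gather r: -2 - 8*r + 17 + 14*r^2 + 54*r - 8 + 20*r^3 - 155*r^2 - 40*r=20*r^3 - 141*r^2 + 6*r + 7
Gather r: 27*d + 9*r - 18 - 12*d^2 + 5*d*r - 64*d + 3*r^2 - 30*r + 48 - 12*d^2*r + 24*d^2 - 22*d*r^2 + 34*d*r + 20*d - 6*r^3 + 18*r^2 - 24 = 12*d^2 - 17*d - 6*r^3 + r^2*(21 - 22*d) + r*(-12*d^2 + 39*d - 21) + 6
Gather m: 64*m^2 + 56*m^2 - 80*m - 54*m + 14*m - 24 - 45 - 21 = 120*m^2 - 120*m - 90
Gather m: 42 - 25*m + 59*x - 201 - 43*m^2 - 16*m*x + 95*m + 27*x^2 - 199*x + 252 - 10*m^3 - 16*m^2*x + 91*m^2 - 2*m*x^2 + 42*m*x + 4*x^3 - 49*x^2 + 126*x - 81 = -10*m^3 + m^2*(48 - 16*x) + m*(-2*x^2 + 26*x + 70) + 4*x^3 - 22*x^2 - 14*x + 12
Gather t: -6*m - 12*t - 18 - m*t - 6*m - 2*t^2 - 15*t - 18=-12*m - 2*t^2 + t*(-m - 27) - 36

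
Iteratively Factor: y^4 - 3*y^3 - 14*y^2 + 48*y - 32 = (y - 1)*(y^3 - 2*y^2 - 16*y + 32) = (y - 1)*(y + 4)*(y^2 - 6*y + 8) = (y - 4)*(y - 1)*(y + 4)*(y - 2)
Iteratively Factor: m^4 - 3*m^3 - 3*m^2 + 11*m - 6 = (m - 1)*(m^3 - 2*m^2 - 5*m + 6) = (m - 1)*(m + 2)*(m^2 - 4*m + 3) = (m - 1)^2*(m + 2)*(m - 3)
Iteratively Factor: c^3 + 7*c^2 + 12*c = (c + 4)*(c^2 + 3*c) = c*(c + 4)*(c + 3)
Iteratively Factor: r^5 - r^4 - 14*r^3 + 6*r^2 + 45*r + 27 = (r + 1)*(r^4 - 2*r^3 - 12*r^2 + 18*r + 27) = (r + 1)^2*(r^3 - 3*r^2 - 9*r + 27) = (r + 1)^2*(r + 3)*(r^2 - 6*r + 9) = (r - 3)*(r + 1)^2*(r + 3)*(r - 3)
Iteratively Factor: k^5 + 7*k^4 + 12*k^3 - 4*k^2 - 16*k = (k - 1)*(k^4 + 8*k^3 + 20*k^2 + 16*k) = (k - 1)*(k + 2)*(k^3 + 6*k^2 + 8*k) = k*(k - 1)*(k + 2)*(k^2 + 6*k + 8) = k*(k - 1)*(k + 2)*(k + 4)*(k + 2)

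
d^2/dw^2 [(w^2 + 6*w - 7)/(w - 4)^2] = 2*(14*w + 43)/(w^4 - 16*w^3 + 96*w^2 - 256*w + 256)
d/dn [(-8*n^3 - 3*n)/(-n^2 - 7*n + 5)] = (8*n^4 + 112*n^3 - 123*n^2 - 15)/(n^4 + 14*n^3 + 39*n^2 - 70*n + 25)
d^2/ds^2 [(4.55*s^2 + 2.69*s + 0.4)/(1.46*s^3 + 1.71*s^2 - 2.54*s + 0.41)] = (19.39756*s^6 + 34.404024*s^5 + 151.766124*s^4 + 53.05521*s^3 - 40.345158*s^2 - 23.176554*s + 11.732842)/(3.112136*s^9 + 10.935108*s^8 - 3.435234*s^7 - 30.426105*s^6 + 12.118002*s^5 + 27.570687*s^4 - 26.33555*s^3 + 8.797821*s^2 - 1.280922*s + 0.068921)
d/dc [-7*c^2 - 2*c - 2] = -14*c - 2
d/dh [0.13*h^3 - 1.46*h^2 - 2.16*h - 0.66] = 0.39*h^2 - 2.92*h - 2.16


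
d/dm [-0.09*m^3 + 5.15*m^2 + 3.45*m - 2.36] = -0.27*m^2 + 10.3*m + 3.45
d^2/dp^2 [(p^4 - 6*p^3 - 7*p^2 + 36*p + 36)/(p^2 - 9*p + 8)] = 2*(p^6 - 27*p^5 + 267*p^4 - 1041*p^3 + 1956*p^2 - 2988*p + 4772)/(p^6 - 27*p^5 + 267*p^4 - 1161*p^3 + 2136*p^2 - 1728*p + 512)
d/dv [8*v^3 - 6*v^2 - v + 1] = 24*v^2 - 12*v - 1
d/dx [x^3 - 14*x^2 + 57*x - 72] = 3*x^2 - 28*x + 57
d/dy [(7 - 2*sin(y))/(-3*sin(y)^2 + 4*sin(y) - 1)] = 2*(-3*sin(y)^2 + 21*sin(y) - 13)*cos(y)/((sin(y) - 1)^2*(3*sin(y) - 1)^2)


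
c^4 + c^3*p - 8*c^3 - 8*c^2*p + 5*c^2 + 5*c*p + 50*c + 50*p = (c - 5)^2*(c + 2)*(c + p)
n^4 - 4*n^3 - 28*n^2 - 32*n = n*(n - 8)*(n + 2)^2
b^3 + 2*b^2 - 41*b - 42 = (b - 6)*(b + 1)*(b + 7)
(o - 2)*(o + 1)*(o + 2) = o^3 + o^2 - 4*o - 4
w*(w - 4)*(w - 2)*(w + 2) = w^4 - 4*w^3 - 4*w^2 + 16*w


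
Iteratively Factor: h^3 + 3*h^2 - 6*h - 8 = (h + 4)*(h^2 - h - 2) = (h - 2)*(h + 4)*(h + 1)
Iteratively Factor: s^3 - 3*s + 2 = (s - 1)*(s^2 + s - 2) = (s - 1)^2*(s + 2)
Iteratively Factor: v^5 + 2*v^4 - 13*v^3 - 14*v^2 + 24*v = (v - 1)*(v^4 + 3*v^3 - 10*v^2 - 24*v) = (v - 3)*(v - 1)*(v^3 + 6*v^2 + 8*v) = (v - 3)*(v - 1)*(v + 4)*(v^2 + 2*v) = v*(v - 3)*(v - 1)*(v + 4)*(v + 2)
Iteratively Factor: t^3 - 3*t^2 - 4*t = (t + 1)*(t^2 - 4*t) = t*(t + 1)*(t - 4)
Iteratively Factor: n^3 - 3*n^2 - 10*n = (n + 2)*(n^2 - 5*n) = n*(n + 2)*(n - 5)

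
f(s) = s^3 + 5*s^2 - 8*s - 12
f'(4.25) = 88.69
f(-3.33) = 33.16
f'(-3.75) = -3.31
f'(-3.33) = -8.03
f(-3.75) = 35.58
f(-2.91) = 28.98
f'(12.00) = 544.00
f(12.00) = 2340.00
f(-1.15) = 2.29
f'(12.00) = 544.00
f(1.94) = -1.40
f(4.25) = 121.08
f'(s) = 3*s^2 + 10*s - 8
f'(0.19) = -5.99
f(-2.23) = 19.61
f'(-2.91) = -11.70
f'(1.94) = 22.69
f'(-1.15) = -15.53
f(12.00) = 2340.00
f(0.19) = -13.33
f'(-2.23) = -15.38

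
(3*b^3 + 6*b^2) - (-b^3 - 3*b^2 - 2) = 4*b^3 + 9*b^2 + 2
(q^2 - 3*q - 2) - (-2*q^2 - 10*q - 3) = 3*q^2 + 7*q + 1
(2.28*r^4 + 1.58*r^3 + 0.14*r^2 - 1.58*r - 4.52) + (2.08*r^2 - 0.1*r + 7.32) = 2.28*r^4 + 1.58*r^3 + 2.22*r^2 - 1.68*r + 2.8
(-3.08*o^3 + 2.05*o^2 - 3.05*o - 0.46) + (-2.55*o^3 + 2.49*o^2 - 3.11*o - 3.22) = -5.63*o^3 + 4.54*o^2 - 6.16*o - 3.68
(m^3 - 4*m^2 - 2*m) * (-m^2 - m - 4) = -m^5 + 3*m^4 + 2*m^3 + 18*m^2 + 8*m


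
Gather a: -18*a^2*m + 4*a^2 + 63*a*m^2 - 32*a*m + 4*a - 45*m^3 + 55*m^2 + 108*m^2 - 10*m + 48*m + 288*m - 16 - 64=a^2*(4 - 18*m) + a*(63*m^2 - 32*m + 4) - 45*m^3 + 163*m^2 + 326*m - 80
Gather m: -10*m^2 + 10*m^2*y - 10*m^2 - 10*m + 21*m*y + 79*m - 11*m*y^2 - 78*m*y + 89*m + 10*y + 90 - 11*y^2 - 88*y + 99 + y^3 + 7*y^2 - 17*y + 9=m^2*(10*y - 20) + m*(-11*y^2 - 57*y + 158) + y^3 - 4*y^2 - 95*y + 198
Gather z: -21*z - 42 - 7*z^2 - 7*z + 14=-7*z^2 - 28*z - 28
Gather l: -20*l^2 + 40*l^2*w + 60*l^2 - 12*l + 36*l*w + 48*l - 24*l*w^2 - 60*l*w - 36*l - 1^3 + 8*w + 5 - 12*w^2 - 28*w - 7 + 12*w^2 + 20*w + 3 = l^2*(40*w + 40) + l*(-24*w^2 - 24*w)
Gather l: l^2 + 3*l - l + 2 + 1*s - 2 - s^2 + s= l^2 + 2*l - s^2 + 2*s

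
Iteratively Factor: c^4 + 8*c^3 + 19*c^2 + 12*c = (c + 1)*(c^3 + 7*c^2 + 12*c) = (c + 1)*(c + 3)*(c^2 + 4*c) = c*(c + 1)*(c + 3)*(c + 4)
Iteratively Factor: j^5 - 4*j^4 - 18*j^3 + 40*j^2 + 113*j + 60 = (j + 1)*(j^4 - 5*j^3 - 13*j^2 + 53*j + 60) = (j - 5)*(j + 1)*(j^3 - 13*j - 12) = (j - 5)*(j + 1)^2*(j^2 - j - 12) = (j - 5)*(j - 4)*(j + 1)^2*(j + 3)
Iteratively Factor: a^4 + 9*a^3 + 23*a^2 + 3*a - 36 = (a + 3)*(a^3 + 6*a^2 + 5*a - 12) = (a + 3)^2*(a^2 + 3*a - 4) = (a + 3)^2*(a + 4)*(a - 1)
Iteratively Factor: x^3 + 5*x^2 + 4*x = (x + 1)*(x^2 + 4*x) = x*(x + 1)*(x + 4)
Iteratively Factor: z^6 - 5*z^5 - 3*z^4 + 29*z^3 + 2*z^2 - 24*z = (z + 1)*(z^5 - 6*z^4 + 3*z^3 + 26*z^2 - 24*z) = (z + 1)*(z + 2)*(z^4 - 8*z^3 + 19*z^2 - 12*z) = (z - 1)*(z + 1)*(z + 2)*(z^3 - 7*z^2 + 12*z) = (z - 4)*(z - 1)*(z + 1)*(z + 2)*(z^2 - 3*z) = z*(z - 4)*(z - 1)*(z + 1)*(z + 2)*(z - 3)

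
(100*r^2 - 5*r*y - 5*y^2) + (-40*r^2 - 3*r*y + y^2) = 60*r^2 - 8*r*y - 4*y^2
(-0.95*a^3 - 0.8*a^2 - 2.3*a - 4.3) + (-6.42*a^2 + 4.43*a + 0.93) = -0.95*a^3 - 7.22*a^2 + 2.13*a - 3.37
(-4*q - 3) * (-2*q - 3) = 8*q^2 + 18*q + 9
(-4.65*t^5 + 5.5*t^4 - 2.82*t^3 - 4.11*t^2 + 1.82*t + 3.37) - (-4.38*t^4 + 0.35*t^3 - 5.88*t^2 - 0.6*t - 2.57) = -4.65*t^5 + 9.88*t^4 - 3.17*t^3 + 1.77*t^2 + 2.42*t + 5.94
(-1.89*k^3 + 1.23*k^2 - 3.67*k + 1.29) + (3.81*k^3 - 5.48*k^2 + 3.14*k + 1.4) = 1.92*k^3 - 4.25*k^2 - 0.53*k + 2.69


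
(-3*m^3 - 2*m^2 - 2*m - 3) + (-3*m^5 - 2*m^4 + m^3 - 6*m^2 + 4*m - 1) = -3*m^5 - 2*m^4 - 2*m^3 - 8*m^2 + 2*m - 4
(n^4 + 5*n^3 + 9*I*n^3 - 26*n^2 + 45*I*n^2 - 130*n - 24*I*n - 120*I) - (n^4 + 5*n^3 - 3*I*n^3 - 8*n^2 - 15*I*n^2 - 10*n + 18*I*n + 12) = 12*I*n^3 - 18*n^2 + 60*I*n^2 - 120*n - 42*I*n - 12 - 120*I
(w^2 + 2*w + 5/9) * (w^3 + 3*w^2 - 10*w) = w^5 + 5*w^4 - 31*w^3/9 - 55*w^2/3 - 50*w/9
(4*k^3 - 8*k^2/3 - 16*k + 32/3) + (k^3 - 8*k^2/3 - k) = 5*k^3 - 16*k^2/3 - 17*k + 32/3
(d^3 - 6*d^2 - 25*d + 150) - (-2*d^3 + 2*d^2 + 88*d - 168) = 3*d^3 - 8*d^2 - 113*d + 318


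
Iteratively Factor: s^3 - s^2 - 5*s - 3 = (s + 1)*(s^2 - 2*s - 3) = (s + 1)^2*(s - 3)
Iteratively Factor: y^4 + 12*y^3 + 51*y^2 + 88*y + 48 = (y + 4)*(y^3 + 8*y^2 + 19*y + 12) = (y + 3)*(y + 4)*(y^2 + 5*y + 4) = (y + 3)*(y + 4)^2*(y + 1)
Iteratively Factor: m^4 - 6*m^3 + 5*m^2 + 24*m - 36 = (m - 2)*(m^3 - 4*m^2 - 3*m + 18) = (m - 2)*(m + 2)*(m^2 - 6*m + 9) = (m - 3)*(m - 2)*(m + 2)*(m - 3)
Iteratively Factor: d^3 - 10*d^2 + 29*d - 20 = (d - 1)*(d^2 - 9*d + 20) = (d - 5)*(d - 1)*(d - 4)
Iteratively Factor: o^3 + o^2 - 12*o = (o)*(o^2 + o - 12) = o*(o + 4)*(o - 3)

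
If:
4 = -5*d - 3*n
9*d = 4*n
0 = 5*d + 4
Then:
No Solution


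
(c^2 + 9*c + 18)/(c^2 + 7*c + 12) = (c + 6)/(c + 4)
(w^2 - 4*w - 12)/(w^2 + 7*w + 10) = (w - 6)/(w + 5)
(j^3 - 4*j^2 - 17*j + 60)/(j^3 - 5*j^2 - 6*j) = (-j^3 + 4*j^2 + 17*j - 60)/(j*(-j^2 + 5*j + 6))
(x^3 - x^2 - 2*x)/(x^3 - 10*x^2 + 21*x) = (x^2 - x - 2)/(x^2 - 10*x + 21)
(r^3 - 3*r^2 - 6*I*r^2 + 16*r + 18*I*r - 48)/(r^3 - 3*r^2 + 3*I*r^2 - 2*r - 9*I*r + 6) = (r - 8*I)/(r + I)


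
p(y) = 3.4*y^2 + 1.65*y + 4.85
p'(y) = 6.8*y + 1.65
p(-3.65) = 44.12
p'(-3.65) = -23.17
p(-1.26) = 8.17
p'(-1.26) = -6.92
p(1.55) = 15.58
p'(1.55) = 12.19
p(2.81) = 36.33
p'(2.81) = 20.76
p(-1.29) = 8.38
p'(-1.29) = -7.12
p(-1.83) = 13.22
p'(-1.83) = -10.79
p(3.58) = 54.33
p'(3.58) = 25.99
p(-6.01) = 117.74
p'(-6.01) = -39.22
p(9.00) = 295.10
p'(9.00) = 62.85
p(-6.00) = 117.35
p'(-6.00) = -39.15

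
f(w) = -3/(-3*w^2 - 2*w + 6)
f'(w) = -3*(6*w + 2)/(-3*w^2 - 2*w + 6)^2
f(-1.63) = -2.33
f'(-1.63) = 14.04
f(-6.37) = 0.03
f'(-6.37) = 0.01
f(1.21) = 3.69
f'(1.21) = -42.10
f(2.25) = 0.22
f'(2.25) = -0.25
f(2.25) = 0.22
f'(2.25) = -0.25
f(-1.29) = -0.84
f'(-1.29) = 1.34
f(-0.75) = -0.52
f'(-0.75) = 0.22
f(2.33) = 0.20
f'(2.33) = -0.21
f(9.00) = 0.01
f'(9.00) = 0.00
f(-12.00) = 0.01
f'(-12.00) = 0.00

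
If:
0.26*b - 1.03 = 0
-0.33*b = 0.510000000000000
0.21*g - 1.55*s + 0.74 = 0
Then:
No Solution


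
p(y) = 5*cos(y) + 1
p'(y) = -5*sin(y)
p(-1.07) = 3.40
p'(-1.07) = 4.39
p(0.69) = 4.86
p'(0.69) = -3.18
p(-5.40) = 4.17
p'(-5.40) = -3.86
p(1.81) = -0.18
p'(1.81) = -4.86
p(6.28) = 6.00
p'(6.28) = 0.02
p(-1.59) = 0.90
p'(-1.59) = 5.00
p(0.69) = 4.86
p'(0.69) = -3.18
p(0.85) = 4.30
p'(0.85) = -3.76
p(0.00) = 6.00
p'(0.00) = 0.00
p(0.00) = 6.00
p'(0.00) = 0.00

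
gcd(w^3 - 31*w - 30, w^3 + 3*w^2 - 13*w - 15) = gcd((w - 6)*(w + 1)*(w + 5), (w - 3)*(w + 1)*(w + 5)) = w^2 + 6*w + 5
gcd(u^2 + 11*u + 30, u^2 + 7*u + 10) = u + 5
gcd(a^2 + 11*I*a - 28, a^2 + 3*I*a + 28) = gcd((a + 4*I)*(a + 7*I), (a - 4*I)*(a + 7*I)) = a + 7*I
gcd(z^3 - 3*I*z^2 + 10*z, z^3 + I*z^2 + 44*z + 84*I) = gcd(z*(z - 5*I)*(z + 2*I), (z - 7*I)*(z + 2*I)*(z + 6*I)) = z + 2*I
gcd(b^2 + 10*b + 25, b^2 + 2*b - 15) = b + 5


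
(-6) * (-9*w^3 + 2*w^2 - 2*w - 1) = 54*w^3 - 12*w^2 + 12*w + 6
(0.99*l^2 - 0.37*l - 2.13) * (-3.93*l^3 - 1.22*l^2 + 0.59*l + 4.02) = -3.8907*l^5 + 0.2463*l^4 + 9.4064*l^3 + 6.3601*l^2 - 2.7441*l - 8.5626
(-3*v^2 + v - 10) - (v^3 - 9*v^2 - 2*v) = -v^3 + 6*v^2 + 3*v - 10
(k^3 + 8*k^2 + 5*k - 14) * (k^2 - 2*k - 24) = k^5 + 6*k^4 - 35*k^3 - 216*k^2 - 92*k + 336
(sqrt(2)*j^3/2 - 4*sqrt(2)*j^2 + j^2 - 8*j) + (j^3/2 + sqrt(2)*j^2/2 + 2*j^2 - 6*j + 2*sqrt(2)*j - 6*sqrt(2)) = j^3/2 + sqrt(2)*j^3/2 - 7*sqrt(2)*j^2/2 + 3*j^2 - 14*j + 2*sqrt(2)*j - 6*sqrt(2)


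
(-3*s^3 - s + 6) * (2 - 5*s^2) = 15*s^5 - s^3 - 30*s^2 - 2*s + 12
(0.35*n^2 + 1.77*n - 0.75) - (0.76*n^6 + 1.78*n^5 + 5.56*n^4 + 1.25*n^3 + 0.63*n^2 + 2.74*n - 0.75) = -0.76*n^6 - 1.78*n^5 - 5.56*n^4 - 1.25*n^3 - 0.28*n^2 - 0.97*n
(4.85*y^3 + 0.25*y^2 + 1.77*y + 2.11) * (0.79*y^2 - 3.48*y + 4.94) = 3.8315*y^5 - 16.6805*y^4 + 24.4873*y^3 - 3.2577*y^2 + 1.401*y + 10.4234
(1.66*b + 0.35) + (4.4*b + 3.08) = 6.06*b + 3.43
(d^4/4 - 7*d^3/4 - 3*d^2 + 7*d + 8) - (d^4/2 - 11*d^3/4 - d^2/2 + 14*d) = -d^4/4 + d^3 - 5*d^2/2 - 7*d + 8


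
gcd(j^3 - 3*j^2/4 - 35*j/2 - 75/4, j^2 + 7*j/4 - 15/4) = j + 3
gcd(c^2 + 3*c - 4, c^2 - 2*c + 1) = c - 1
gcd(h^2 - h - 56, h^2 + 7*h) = h + 7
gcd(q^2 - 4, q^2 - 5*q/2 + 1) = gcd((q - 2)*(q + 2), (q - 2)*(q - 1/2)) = q - 2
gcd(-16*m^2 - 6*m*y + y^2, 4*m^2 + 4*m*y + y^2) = 2*m + y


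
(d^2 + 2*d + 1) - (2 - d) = d^2 + 3*d - 1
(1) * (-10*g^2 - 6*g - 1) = -10*g^2 - 6*g - 1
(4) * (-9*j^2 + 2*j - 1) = -36*j^2 + 8*j - 4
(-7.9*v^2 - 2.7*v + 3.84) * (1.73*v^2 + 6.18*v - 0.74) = -13.667*v^4 - 53.493*v^3 - 4.1968*v^2 + 25.7292*v - 2.8416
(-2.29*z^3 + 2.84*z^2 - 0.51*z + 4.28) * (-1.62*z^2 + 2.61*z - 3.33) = 3.7098*z^5 - 10.5777*z^4 + 15.8643*z^3 - 17.7219*z^2 + 12.8691*z - 14.2524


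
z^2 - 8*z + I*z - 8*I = (z - 8)*(z + I)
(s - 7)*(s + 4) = s^2 - 3*s - 28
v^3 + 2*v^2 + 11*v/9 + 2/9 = (v + 1/3)*(v + 2/3)*(v + 1)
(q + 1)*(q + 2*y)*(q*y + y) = q^3*y + 2*q^2*y^2 + 2*q^2*y + 4*q*y^2 + q*y + 2*y^2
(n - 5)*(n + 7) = n^2 + 2*n - 35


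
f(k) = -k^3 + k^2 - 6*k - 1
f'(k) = -3*k^2 + 2*k - 6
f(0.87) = -6.12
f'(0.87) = -6.53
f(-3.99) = 102.38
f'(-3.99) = -61.74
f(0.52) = -3.99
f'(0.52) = -5.77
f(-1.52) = 13.94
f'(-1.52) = -15.97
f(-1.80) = 18.87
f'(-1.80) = -19.32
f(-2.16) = 26.70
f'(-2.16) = -24.32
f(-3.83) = 92.83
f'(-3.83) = -57.67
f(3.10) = -39.78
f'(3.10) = -28.63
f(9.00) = -703.00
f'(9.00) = -231.00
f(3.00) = -37.00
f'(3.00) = -27.00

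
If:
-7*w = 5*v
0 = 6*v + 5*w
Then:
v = 0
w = 0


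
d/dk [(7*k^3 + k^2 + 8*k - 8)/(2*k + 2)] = (7*k^3 + 11*k^2 + k + 8)/(k^2 + 2*k + 1)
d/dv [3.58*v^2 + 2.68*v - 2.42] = 7.16*v + 2.68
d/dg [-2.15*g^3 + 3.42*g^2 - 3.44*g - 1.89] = -6.45*g^2 + 6.84*g - 3.44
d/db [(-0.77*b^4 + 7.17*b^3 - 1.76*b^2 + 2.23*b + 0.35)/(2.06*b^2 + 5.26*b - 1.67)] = (-3.1724*b^5 + 2.61959999999999*b^4 + 80.572*b^3 - 49.7731*b^2 + 4.4364*b - 5.5651)/(4.2436*b^4 + 21.6712*b^3 + 20.7872*b^2 - 17.5684*b + 2.7889)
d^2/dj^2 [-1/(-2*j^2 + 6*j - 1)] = 4*(-2*j^2 + 6*j + 2*(2*j - 3)^2 - 1)/(2*j^2 - 6*j + 1)^3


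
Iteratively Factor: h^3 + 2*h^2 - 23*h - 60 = (h - 5)*(h^2 + 7*h + 12) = (h - 5)*(h + 3)*(h + 4)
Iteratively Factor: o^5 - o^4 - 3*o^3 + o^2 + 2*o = (o - 2)*(o^4 + o^3 - o^2 - o) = (o - 2)*(o + 1)*(o^3 - o) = o*(o - 2)*(o + 1)*(o^2 - 1) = o*(o - 2)*(o + 1)^2*(o - 1)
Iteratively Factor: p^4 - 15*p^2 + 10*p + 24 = (p - 3)*(p^3 + 3*p^2 - 6*p - 8) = (p - 3)*(p + 1)*(p^2 + 2*p - 8) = (p - 3)*(p - 2)*(p + 1)*(p + 4)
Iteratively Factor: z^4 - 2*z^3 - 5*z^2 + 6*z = (z + 2)*(z^3 - 4*z^2 + 3*z) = (z - 1)*(z + 2)*(z^2 - 3*z) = (z - 3)*(z - 1)*(z + 2)*(z)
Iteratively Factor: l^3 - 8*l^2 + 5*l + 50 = (l - 5)*(l^2 - 3*l - 10) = (l - 5)^2*(l + 2)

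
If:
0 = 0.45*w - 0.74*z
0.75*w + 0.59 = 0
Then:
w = -0.79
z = -0.48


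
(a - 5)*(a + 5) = a^2 - 25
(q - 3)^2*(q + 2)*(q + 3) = q^4 - q^3 - 15*q^2 + 9*q + 54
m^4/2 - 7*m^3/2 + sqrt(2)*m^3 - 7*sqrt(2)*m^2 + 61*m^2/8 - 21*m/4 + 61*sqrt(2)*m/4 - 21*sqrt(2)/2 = (m/2 + sqrt(2))*(m - 7/2)*(m - 2)*(m - 3/2)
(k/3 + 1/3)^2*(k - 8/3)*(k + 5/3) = k^4/9 + k^3/9 - 49*k^2/81 - 89*k/81 - 40/81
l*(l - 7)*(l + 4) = l^3 - 3*l^2 - 28*l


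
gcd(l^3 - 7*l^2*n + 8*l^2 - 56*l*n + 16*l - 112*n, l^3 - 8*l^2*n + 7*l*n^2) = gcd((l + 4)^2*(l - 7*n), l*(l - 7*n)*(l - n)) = l - 7*n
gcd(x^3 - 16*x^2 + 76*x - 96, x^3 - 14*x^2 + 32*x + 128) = x - 8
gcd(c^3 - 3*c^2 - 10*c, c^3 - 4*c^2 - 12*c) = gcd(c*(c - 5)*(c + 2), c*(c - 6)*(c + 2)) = c^2 + 2*c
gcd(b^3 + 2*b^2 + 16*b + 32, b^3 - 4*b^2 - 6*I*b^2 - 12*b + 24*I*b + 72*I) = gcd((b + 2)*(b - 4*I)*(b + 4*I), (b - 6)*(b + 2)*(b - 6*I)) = b + 2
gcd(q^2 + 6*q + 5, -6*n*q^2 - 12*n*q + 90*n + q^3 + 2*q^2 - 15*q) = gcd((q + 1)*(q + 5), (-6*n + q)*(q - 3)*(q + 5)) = q + 5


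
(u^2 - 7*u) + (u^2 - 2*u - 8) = 2*u^2 - 9*u - 8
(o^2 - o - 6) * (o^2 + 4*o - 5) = o^4 + 3*o^3 - 15*o^2 - 19*o + 30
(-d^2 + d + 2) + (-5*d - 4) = -d^2 - 4*d - 2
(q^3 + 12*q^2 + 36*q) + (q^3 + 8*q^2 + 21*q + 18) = 2*q^3 + 20*q^2 + 57*q + 18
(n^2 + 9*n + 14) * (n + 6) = n^3 + 15*n^2 + 68*n + 84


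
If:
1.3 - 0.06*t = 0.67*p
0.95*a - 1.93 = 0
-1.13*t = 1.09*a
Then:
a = 2.03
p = 2.12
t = -1.96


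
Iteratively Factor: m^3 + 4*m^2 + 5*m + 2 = (m + 1)*(m^2 + 3*m + 2) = (m + 1)*(m + 2)*(m + 1)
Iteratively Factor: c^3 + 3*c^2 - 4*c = (c + 4)*(c^2 - c) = (c - 1)*(c + 4)*(c)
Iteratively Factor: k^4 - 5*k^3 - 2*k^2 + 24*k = (k - 4)*(k^3 - k^2 - 6*k) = (k - 4)*(k - 3)*(k^2 + 2*k) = k*(k - 4)*(k - 3)*(k + 2)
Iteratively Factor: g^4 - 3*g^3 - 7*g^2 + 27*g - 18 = (g - 3)*(g^3 - 7*g + 6) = (g - 3)*(g - 1)*(g^2 + g - 6) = (g - 3)*(g - 2)*(g - 1)*(g + 3)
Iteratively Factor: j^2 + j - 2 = (j + 2)*(j - 1)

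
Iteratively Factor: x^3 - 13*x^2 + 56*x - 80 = (x - 5)*(x^2 - 8*x + 16) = (x - 5)*(x - 4)*(x - 4)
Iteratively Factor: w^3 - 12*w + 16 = (w + 4)*(w^2 - 4*w + 4) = (w - 2)*(w + 4)*(w - 2)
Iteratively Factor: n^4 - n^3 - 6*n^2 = (n)*(n^3 - n^2 - 6*n) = n^2*(n^2 - n - 6) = n^2*(n + 2)*(n - 3)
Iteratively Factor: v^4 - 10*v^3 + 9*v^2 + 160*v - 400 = (v - 5)*(v^3 - 5*v^2 - 16*v + 80) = (v - 5)*(v + 4)*(v^2 - 9*v + 20) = (v - 5)*(v - 4)*(v + 4)*(v - 5)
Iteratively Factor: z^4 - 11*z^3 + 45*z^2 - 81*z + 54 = (z - 3)*(z^3 - 8*z^2 + 21*z - 18) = (z - 3)^2*(z^2 - 5*z + 6) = (z - 3)^3*(z - 2)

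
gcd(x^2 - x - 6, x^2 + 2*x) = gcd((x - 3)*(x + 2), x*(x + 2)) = x + 2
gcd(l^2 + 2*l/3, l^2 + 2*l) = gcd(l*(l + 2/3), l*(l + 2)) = l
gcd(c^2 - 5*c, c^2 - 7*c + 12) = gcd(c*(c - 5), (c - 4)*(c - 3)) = 1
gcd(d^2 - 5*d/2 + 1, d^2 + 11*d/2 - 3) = d - 1/2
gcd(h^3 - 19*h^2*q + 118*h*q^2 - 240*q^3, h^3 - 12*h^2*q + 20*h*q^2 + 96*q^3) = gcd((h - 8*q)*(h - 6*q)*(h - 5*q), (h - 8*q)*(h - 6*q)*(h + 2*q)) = h^2 - 14*h*q + 48*q^2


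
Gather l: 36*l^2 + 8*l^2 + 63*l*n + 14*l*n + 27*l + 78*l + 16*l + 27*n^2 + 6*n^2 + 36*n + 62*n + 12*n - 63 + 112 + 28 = 44*l^2 + l*(77*n + 121) + 33*n^2 + 110*n + 77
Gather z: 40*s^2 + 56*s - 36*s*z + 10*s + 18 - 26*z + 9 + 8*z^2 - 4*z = 40*s^2 + 66*s + 8*z^2 + z*(-36*s - 30) + 27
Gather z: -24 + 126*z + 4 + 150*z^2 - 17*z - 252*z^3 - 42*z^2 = -252*z^3 + 108*z^2 + 109*z - 20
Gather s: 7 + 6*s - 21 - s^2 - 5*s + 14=-s^2 + s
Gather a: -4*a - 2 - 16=-4*a - 18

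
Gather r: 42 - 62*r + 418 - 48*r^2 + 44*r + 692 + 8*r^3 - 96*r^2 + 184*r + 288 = 8*r^3 - 144*r^2 + 166*r + 1440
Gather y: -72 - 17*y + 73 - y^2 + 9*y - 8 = -y^2 - 8*y - 7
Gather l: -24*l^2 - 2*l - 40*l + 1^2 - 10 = -24*l^2 - 42*l - 9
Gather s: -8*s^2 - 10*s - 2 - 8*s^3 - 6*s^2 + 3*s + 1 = -8*s^3 - 14*s^2 - 7*s - 1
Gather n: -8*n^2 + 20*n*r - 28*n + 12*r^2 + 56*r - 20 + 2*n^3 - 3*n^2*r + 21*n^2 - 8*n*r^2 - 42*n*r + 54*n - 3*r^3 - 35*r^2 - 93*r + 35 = 2*n^3 + n^2*(13 - 3*r) + n*(-8*r^2 - 22*r + 26) - 3*r^3 - 23*r^2 - 37*r + 15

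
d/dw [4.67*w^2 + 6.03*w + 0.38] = 9.34*w + 6.03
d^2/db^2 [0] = 0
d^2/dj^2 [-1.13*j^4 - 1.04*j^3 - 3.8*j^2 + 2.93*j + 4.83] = -13.56*j^2 - 6.24*j - 7.6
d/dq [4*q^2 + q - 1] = 8*q + 1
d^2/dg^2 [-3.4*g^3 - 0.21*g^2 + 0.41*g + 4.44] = -20.4*g - 0.42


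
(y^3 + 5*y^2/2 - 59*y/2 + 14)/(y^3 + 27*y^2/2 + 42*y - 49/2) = (y - 4)/(y + 7)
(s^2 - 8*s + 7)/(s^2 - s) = (s - 7)/s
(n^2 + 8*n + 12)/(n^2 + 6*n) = (n + 2)/n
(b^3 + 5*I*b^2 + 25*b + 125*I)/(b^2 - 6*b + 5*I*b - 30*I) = (b^2 + 25)/(b - 6)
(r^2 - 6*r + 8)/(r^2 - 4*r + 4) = (r - 4)/(r - 2)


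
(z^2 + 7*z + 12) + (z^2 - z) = 2*z^2 + 6*z + 12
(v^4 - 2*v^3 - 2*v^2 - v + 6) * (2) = 2*v^4 - 4*v^3 - 4*v^2 - 2*v + 12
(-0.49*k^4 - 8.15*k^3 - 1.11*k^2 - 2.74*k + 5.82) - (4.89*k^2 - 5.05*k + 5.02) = -0.49*k^4 - 8.15*k^3 - 6.0*k^2 + 2.31*k + 0.800000000000001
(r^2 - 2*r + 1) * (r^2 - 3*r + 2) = r^4 - 5*r^3 + 9*r^2 - 7*r + 2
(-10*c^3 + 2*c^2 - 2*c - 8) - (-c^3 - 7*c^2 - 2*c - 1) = -9*c^3 + 9*c^2 - 7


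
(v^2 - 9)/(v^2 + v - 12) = (v + 3)/(v + 4)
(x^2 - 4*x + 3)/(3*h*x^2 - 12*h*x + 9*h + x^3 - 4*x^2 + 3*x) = 1/(3*h + x)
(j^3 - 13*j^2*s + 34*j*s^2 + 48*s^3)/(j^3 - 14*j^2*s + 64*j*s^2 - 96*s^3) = (j^2 - 7*j*s - 8*s^2)/(j^2 - 8*j*s + 16*s^2)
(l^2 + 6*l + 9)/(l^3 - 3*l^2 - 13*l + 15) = (l + 3)/(l^2 - 6*l + 5)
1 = 1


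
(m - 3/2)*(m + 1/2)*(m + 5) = m^3 + 4*m^2 - 23*m/4 - 15/4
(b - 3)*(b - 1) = b^2 - 4*b + 3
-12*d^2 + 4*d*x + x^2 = (-2*d + x)*(6*d + x)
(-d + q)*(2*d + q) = -2*d^2 + d*q + q^2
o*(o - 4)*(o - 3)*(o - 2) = o^4 - 9*o^3 + 26*o^2 - 24*o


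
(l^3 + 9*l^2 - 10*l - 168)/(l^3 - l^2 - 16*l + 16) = (l^2 + 13*l + 42)/(l^2 + 3*l - 4)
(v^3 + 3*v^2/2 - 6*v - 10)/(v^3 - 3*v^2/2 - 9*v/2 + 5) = (v + 2)/(v - 1)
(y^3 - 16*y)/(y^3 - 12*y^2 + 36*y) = (y^2 - 16)/(y^2 - 12*y + 36)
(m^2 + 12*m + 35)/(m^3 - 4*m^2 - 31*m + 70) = (m + 7)/(m^2 - 9*m + 14)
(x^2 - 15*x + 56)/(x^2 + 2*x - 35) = (x^2 - 15*x + 56)/(x^2 + 2*x - 35)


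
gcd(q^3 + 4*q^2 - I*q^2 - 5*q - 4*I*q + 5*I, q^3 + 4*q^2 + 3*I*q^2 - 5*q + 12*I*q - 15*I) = q^2 + 4*q - 5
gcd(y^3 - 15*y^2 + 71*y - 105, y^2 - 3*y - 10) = y - 5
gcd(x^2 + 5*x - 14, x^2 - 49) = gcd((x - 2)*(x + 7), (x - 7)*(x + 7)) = x + 7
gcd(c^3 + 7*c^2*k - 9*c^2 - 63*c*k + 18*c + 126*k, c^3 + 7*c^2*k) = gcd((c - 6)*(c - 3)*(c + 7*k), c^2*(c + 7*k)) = c + 7*k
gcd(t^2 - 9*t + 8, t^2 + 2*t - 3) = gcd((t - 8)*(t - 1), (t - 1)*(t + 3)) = t - 1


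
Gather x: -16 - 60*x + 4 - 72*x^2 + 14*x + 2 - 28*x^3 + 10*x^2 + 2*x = -28*x^3 - 62*x^2 - 44*x - 10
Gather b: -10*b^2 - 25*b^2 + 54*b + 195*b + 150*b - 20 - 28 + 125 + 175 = -35*b^2 + 399*b + 252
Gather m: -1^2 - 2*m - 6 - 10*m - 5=-12*m - 12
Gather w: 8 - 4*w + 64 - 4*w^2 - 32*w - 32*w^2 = -36*w^2 - 36*w + 72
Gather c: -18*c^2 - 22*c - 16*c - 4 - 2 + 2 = -18*c^2 - 38*c - 4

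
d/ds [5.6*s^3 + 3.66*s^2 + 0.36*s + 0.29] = 16.8*s^2 + 7.32*s + 0.36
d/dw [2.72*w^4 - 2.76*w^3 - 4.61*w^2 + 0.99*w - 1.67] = 10.88*w^3 - 8.28*w^2 - 9.22*w + 0.99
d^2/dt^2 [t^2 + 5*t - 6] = 2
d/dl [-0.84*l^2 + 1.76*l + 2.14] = 1.76 - 1.68*l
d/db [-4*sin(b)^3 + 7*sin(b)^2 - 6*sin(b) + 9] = 2*(-6*sin(b)^2 + 7*sin(b) - 3)*cos(b)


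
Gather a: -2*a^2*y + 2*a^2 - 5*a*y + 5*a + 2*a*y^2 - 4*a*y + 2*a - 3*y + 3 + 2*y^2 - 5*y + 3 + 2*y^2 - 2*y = a^2*(2 - 2*y) + a*(2*y^2 - 9*y + 7) + 4*y^2 - 10*y + 6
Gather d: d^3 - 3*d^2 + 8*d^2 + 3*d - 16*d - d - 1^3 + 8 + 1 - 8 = d^3 + 5*d^2 - 14*d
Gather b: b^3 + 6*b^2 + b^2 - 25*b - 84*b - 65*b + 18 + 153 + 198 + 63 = b^3 + 7*b^2 - 174*b + 432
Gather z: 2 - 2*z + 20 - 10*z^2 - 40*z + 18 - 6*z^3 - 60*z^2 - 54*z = -6*z^3 - 70*z^2 - 96*z + 40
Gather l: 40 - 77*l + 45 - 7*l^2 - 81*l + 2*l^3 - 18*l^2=2*l^3 - 25*l^2 - 158*l + 85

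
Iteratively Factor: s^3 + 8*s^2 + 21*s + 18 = (s + 3)*(s^2 + 5*s + 6) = (s + 2)*(s + 3)*(s + 3)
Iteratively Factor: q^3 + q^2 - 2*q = (q)*(q^2 + q - 2) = q*(q - 1)*(q + 2)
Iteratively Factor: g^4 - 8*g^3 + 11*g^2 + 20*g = (g + 1)*(g^3 - 9*g^2 + 20*g) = (g - 4)*(g + 1)*(g^2 - 5*g) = g*(g - 4)*(g + 1)*(g - 5)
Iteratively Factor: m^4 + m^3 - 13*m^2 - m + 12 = (m + 4)*(m^3 - 3*m^2 - m + 3) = (m + 1)*(m + 4)*(m^2 - 4*m + 3) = (m - 3)*(m + 1)*(m + 4)*(m - 1)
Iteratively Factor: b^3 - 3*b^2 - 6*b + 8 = (b + 2)*(b^2 - 5*b + 4) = (b - 1)*(b + 2)*(b - 4)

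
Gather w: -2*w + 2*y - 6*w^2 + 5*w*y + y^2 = -6*w^2 + w*(5*y - 2) + y^2 + 2*y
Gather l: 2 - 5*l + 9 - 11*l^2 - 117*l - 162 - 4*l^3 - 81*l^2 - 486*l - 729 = -4*l^3 - 92*l^2 - 608*l - 880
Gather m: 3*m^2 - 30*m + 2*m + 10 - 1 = 3*m^2 - 28*m + 9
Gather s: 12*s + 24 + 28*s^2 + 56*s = 28*s^2 + 68*s + 24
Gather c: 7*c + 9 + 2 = 7*c + 11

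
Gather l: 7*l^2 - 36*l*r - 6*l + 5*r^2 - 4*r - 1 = 7*l^2 + l*(-36*r - 6) + 5*r^2 - 4*r - 1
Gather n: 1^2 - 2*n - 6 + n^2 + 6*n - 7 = n^2 + 4*n - 12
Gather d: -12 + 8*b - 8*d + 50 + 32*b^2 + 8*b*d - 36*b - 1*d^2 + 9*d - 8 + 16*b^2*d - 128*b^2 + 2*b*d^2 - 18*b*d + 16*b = -96*b^2 - 12*b + d^2*(2*b - 1) + d*(16*b^2 - 10*b + 1) + 30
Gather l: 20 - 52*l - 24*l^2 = -24*l^2 - 52*l + 20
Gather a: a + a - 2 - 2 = 2*a - 4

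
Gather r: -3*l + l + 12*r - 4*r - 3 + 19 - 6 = -2*l + 8*r + 10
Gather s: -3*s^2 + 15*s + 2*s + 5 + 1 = -3*s^2 + 17*s + 6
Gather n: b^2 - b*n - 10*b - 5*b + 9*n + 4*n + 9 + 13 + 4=b^2 - 15*b + n*(13 - b) + 26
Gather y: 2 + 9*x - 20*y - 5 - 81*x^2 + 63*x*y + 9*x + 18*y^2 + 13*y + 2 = -81*x^2 + 18*x + 18*y^2 + y*(63*x - 7) - 1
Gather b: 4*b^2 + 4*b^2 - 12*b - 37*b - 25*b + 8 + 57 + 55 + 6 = 8*b^2 - 74*b + 126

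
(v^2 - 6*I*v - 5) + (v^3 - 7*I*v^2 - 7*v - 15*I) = v^3 + v^2 - 7*I*v^2 - 7*v - 6*I*v - 5 - 15*I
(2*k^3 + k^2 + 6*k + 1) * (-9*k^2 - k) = -18*k^5 - 11*k^4 - 55*k^3 - 15*k^2 - k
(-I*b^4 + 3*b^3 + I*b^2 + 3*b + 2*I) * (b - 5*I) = -I*b^5 - 2*b^4 - 14*I*b^3 + 8*b^2 - 13*I*b + 10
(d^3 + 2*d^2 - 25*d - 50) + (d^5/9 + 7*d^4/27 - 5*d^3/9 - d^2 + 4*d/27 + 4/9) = d^5/9 + 7*d^4/27 + 4*d^3/9 + d^2 - 671*d/27 - 446/9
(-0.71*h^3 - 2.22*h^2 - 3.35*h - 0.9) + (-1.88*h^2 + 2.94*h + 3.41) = -0.71*h^3 - 4.1*h^2 - 0.41*h + 2.51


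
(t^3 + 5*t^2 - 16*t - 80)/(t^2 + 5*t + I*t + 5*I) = (t^2 - 16)/(t + I)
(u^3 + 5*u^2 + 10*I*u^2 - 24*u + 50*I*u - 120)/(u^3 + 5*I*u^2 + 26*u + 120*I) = (u + 5)/(u - 5*I)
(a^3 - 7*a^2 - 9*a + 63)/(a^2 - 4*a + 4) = (a^3 - 7*a^2 - 9*a + 63)/(a^2 - 4*a + 4)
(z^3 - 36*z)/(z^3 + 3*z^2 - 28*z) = (z^2 - 36)/(z^2 + 3*z - 28)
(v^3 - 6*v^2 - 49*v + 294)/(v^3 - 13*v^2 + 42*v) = (v + 7)/v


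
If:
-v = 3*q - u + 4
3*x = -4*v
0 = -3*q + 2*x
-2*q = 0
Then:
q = 0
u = 4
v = 0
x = 0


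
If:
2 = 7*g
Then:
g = 2/7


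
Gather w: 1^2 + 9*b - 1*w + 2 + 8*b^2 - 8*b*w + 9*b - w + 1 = 8*b^2 + 18*b + w*(-8*b - 2) + 4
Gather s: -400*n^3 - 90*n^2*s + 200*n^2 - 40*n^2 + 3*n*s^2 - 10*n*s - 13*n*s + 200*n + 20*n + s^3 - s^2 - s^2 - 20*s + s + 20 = -400*n^3 + 160*n^2 + 220*n + s^3 + s^2*(3*n - 2) + s*(-90*n^2 - 23*n - 19) + 20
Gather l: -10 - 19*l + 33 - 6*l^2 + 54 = -6*l^2 - 19*l + 77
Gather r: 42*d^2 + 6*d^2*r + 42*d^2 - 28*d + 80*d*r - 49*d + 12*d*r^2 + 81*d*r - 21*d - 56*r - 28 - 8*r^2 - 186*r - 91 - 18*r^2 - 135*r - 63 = 84*d^2 - 98*d + r^2*(12*d - 26) + r*(6*d^2 + 161*d - 377) - 182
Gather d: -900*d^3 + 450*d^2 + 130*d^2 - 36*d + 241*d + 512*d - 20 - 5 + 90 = -900*d^3 + 580*d^2 + 717*d + 65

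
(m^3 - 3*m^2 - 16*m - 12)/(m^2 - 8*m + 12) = (m^2 + 3*m + 2)/(m - 2)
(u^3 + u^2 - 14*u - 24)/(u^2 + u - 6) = (u^2 - 2*u - 8)/(u - 2)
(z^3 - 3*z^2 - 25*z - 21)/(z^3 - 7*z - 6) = (z^2 - 4*z - 21)/(z^2 - z - 6)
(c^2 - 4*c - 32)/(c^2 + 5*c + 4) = (c - 8)/(c + 1)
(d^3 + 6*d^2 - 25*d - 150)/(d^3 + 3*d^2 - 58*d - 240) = (d - 5)/(d - 8)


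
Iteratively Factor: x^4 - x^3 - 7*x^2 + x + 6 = (x + 1)*(x^3 - 2*x^2 - 5*x + 6) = (x - 3)*(x + 1)*(x^2 + x - 2) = (x - 3)*(x + 1)*(x + 2)*(x - 1)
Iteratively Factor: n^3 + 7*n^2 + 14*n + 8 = (n + 2)*(n^2 + 5*n + 4) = (n + 2)*(n + 4)*(n + 1)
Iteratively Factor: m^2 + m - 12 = (m - 3)*(m + 4)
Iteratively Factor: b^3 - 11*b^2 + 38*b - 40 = (b - 5)*(b^2 - 6*b + 8) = (b - 5)*(b - 4)*(b - 2)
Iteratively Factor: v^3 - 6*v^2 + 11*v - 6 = (v - 2)*(v^2 - 4*v + 3) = (v - 2)*(v - 1)*(v - 3)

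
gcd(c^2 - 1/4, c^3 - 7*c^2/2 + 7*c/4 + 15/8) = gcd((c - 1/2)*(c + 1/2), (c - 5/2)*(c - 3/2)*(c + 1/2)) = c + 1/2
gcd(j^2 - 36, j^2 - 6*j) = j - 6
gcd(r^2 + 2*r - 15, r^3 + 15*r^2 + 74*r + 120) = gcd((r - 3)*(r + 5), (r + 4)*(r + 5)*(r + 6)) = r + 5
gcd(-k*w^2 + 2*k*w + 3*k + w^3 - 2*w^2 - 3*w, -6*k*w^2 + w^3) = 1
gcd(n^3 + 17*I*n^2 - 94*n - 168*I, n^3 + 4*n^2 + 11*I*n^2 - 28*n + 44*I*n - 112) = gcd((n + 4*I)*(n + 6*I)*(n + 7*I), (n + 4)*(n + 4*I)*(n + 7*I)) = n^2 + 11*I*n - 28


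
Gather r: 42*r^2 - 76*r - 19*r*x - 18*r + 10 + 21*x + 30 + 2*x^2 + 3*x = 42*r^2 + r*(-19*x - 94) + 2*x^2 + 24*x + 40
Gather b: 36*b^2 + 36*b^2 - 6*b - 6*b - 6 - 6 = 72*b^2 - 12*b - 12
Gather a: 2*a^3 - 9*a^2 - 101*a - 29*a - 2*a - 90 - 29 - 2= 2*a^3 - 9*a^2 - 132*a - 121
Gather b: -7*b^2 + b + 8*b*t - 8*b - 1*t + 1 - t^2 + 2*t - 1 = -7*b^2 + b*(8*t - 7) - t^2 + t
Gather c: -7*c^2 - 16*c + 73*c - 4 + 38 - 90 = -7*c^2 + 57*c - 56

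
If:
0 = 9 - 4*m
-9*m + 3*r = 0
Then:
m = 9/4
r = 27/4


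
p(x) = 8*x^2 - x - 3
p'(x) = 16*x - 1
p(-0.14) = -2.70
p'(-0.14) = -3.24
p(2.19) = 33.18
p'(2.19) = 34.04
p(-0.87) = 3.93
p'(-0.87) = -14.92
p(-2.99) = 71.51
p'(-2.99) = -48.84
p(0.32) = -2.50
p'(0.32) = 4.12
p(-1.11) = 7.97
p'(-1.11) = -18.76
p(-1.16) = 8.92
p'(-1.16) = -19.56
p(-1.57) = 18.29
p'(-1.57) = -26.12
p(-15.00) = 1812.00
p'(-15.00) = -241.00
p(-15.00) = 1812.00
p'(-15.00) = -241.00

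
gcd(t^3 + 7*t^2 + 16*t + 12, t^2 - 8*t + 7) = 1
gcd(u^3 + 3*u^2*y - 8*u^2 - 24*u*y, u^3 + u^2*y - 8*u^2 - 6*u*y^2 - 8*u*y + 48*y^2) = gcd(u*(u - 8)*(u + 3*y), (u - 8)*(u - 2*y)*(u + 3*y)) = u^2 + 3*u*y - 8*u - 24*y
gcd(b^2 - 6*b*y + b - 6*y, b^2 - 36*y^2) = -b + 6*y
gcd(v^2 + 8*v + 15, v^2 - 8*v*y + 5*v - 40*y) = v + 5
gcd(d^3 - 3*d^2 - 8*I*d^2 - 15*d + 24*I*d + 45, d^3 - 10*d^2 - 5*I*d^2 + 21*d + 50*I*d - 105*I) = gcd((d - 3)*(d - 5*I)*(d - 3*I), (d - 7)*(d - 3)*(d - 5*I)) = d^2 + d*(-3 - 5*I) + 15*I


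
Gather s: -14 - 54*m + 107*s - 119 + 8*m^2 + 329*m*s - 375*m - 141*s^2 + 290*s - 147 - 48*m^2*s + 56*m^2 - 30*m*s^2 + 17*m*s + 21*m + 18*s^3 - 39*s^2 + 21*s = 64*m^2 - 408*m + 18*s^3 + s^2*(-30*m - 180) + s*(-48*m^2 + 346*m + 418) - 280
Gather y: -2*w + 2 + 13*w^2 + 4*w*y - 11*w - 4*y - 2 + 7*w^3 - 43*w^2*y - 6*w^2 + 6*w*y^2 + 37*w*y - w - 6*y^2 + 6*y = 7*w^3 + 7*w^2 - 14*w + y^2*(6*w - 6) + y*(-43*w^2 + 41*w + 2)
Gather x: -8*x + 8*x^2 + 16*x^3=16*x^3 + 8*x^2 - 8*x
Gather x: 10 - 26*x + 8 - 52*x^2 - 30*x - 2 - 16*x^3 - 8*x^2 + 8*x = -16*x^3 - 60*x^2 - 48*x + 16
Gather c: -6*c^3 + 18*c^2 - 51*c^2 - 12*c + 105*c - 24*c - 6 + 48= -6*c^3 - 33*c^2 + 69*c + 42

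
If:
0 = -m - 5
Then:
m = -5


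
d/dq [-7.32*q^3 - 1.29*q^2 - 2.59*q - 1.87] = -21.96*q^2 - 2.58*q - 2.59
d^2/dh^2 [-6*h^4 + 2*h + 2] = -72*h^2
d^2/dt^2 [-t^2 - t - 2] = -2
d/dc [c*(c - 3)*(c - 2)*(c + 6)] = 4*c^3 + 3*c^2 - 48*c + 36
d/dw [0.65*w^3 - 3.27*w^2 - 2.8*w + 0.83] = 1.95*w^2 - 6.54*w - 2.8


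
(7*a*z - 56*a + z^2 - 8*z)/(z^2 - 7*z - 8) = (7*a + z)/(z + 1)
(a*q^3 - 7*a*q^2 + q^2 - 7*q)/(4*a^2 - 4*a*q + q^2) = q*(a*q^2 - 7*a*q + q - 7)/(4*a^2 - 4*a*q + q^2)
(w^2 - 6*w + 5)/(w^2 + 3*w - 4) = (w - 5)/(w + 4)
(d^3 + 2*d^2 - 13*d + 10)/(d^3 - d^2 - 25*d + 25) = (d - 2)/(d - 5)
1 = 1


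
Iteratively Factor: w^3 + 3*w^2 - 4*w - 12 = (w + 2)*(w^2 + w - 6) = (w + 2)*(w + 3)*(w - 2)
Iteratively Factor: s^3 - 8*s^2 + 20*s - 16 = (s - 4)*(s^2 - 4*s + 4) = (s - 4)*(s - 2)*(s - 2)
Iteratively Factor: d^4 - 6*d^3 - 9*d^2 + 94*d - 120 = (d + 4)*(d^3 - 10*d^2 + 31*d - 30) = (d - 5)*(d + 4)*(d^2 - 5*d + 6) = (d - 5)*(d - 2)*(d + 4)*(d - 3)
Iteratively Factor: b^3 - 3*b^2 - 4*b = (b)*(b^2 - 3*b - 4) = b*(b - 4)*(b + 1)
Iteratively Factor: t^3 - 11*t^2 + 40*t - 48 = (t - 4)*(t^2 - 7*t + 12) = (t - 4)*(t - 3)*(t - 4)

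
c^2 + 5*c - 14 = (c - 2)*(c + 7)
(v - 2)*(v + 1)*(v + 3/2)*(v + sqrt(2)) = v^4 + v^3/2 + sqrt(2)*v^3 - 7*v^2/2 + sqrt(2)*v^2/2 - 7*sqrt(2)*v/2 - 3*v - 3*sqrt(2)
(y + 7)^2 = y^2 + 14*y + 49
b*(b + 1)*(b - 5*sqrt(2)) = b^3 - 5*sqrt(2)*b^2 + b^2 - 5*sqrt(2)*b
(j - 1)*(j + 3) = j^2 + 2*j - 3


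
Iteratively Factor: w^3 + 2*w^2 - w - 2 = (w + 1)*(w^2 + w - 2) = (w - 1)*(w + 1)*(w + 2)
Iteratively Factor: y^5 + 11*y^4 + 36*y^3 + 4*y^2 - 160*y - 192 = (y + 4)*(y^4 + 7*y^3 + 8*y^2 - 28*y - 48) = (y + 2)*(y + 4)*(y^3 + 5*y^2 - 2*y - 24) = (y + 2)*(y + 3)*(y + 4)*(y^2 + 2*y - 8) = (y - 2)*(y + 2)*(y + 3)*(y + 4)*(y + 4)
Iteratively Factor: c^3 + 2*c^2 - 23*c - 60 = (c - 5)*(c^2 + 7*c + 12) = (c - 5)*(c + 3)*(c + 4)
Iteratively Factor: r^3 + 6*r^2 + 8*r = (r + 2)*(r^2 + 4*r) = r*(r + 2)*(r + 4)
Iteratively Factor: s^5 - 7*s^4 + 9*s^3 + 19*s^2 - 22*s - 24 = (s + 1)*(s^4 - 8*s^3 + 17*s^2 + 2*s - 24) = (s + 1)^2*(s^3 - 9*s^2 + 26*s - 24) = (s - 3)*(s + 1)^2*(s^2 - 6*s + 8) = (s - 3)*(s - 2)*(s + 1)^2*(s - 4)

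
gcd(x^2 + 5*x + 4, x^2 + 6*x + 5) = x + 1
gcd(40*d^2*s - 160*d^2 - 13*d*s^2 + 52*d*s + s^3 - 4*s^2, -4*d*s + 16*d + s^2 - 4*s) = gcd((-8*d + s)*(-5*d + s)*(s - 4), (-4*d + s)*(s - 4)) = s - 4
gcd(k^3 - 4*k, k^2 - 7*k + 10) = k - 2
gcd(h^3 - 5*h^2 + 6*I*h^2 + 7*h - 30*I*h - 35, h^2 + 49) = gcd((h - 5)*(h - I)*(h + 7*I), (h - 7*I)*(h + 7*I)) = h + 7*I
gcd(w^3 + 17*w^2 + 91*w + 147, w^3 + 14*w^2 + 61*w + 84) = w^2 + 10*w + 21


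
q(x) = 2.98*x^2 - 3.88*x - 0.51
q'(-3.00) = -21.76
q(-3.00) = 37.95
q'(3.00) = 14.00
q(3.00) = 14.67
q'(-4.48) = -30.58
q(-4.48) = 76.68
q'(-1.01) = -9.90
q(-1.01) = 6.45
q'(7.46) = 40.58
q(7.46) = 136.39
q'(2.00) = 8.04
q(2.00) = 3.65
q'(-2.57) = -19.20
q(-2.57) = 29.14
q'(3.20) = 15.19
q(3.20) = 17.59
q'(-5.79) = -38.39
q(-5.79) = 121.86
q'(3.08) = 14.48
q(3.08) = 15.81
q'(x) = 5.96*x - 3.88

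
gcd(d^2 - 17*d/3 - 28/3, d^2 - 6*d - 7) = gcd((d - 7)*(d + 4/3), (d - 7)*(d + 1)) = d - 7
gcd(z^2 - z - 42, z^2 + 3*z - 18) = z + 6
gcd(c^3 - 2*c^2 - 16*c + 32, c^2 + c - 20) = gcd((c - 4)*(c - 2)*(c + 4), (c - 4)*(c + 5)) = c - 4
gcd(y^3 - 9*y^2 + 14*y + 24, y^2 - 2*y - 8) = y - 4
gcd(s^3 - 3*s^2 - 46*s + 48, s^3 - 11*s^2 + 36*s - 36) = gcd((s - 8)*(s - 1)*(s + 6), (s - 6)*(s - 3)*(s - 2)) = 1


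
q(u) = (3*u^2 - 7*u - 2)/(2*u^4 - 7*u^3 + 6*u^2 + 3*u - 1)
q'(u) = (6*u - 7)/(2*u^4 - 7*u^3 + 6*u^2 + 3*u - 1) + (3*u^2 - 7*u - 2)*(-8*u^3 + 21*u^2 - 12*u - 3)/(2*u^4 - 7*u^3 + 6*u^2 + 3*u - 1)^2 = (-12*u^5 + 63*u^4 - 82*u^3 + 9*u^2 + 18*u + 13)/(4*u^8 - 28*u^7 + 73*u^6 - 72*u^5 - 10*u^4 + 50*u^3 - 3*u^2 - 6*u + 1)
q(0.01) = 2.14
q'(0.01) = 14.03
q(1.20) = -1.85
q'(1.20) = 0.61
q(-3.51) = 0.09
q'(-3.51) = 0.04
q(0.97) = -2.03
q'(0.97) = 1.11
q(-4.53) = 0.06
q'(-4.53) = 0.02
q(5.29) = 0.06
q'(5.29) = -0.02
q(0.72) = -2.50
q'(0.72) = 3.04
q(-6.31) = 0.03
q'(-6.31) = 0.01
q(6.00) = 0.05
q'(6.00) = -0.02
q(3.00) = 0.11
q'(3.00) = 0.10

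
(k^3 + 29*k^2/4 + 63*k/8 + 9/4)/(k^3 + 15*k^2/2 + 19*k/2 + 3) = (k + 3/4)/(k + 1)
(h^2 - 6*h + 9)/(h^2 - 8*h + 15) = (h - 3)/(h - 5)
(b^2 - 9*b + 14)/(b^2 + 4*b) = (b^2 - 9*b + 14)/(b*(b + 4))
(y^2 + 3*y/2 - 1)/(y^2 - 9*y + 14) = (y^2 + 3*y/2 - 1)/(y^2 - 9*y + 14)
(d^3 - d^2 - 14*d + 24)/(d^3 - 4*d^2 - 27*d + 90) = (d^2 + 2*d - 8)/(d^2 - d - 30)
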